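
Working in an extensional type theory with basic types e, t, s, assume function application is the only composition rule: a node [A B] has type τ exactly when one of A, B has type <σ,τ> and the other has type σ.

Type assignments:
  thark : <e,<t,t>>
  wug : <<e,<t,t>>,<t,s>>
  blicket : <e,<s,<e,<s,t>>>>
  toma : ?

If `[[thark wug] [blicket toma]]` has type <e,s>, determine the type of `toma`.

At [[thark wug] [blicket toma]] (required: <e,s>): [thark wug] is <t,s>, which is not a function with range <e,s>; hence [blicket toma] is the functor — type <<t,s>,<e,s>>.
At [blicket toma] (required: <<t,s>,<e,s>>): blicket is <e,<s,<e,<s,t>>>>, which is not a function with range <<t,s>,<e,s>>; hence toma is the functor — type <<e,<s,<e,<s,t>>>>,<<t,s>,<e,s>>>.

<<e,<s,<e,<s,t>>>>,<<t,s>,<e,s>>>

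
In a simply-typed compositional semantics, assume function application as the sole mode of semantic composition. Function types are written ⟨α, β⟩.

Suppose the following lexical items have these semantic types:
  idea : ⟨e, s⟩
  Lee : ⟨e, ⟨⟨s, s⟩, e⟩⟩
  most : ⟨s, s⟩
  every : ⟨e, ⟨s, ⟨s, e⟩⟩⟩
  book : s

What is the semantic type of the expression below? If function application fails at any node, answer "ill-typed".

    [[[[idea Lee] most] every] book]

ill-typed

[idea Lee]: ⟨e, s⟩ and ⟨e, ⟨⟨s, s⟩, e⟩⟩ cannot combine by function application — type clash.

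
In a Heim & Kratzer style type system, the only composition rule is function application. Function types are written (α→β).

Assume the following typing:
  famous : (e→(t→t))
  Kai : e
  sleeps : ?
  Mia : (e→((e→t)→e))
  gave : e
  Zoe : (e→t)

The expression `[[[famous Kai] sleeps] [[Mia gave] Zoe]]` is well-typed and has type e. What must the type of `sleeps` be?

[[[famous Kai] sleeps] [[Mia gave] Zoe]] must have type e. The sister [[Mia gave] Zoe] has type e; that is not a function onto e, so [[famous Kai] sleeps] must be the functor, of type (e→e).
[[famous Kai] sleeps] must have type (e→e). The sister [famous Kai] has type (t→t); that is not a function onto (e→e), so sleeps must be the functor, of type ((t→t)→(e→e)).

((t→t)→(e→e))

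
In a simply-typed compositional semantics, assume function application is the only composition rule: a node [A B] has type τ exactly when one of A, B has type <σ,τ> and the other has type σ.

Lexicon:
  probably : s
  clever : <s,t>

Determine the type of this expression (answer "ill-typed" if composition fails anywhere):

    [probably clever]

t

[probably clever]: functor clever : <s,t>, argument probably : s; result t.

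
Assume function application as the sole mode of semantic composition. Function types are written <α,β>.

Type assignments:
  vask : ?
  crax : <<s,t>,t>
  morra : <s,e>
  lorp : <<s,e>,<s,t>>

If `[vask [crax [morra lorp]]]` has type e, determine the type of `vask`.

[vask [crax [morra lorp]]] must have type e. The sister [crax [morra lorp]] has type t; that is not a function onto e, so vask must be the functor, of type <t,e>.

<t,e>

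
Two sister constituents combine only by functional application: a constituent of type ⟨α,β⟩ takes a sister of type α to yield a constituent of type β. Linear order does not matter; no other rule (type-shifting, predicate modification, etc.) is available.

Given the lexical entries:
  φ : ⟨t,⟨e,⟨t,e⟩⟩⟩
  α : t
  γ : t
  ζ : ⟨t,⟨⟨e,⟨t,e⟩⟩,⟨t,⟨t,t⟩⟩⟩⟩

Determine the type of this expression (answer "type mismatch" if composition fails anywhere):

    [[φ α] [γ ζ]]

[φ α]: ⟨t,⟨e,⟨t,e⟩⟩⟩ applied to t yields ⟨e,⟨t,e⟩⟩.
[γ ζ]: ⟨t,⟨⟨e,⟨t,e⟩⟩,⟨t,⟨t,t⟩⟩⟩⟩ applied to t yields ⟨⟨e,⟨t,e⟩⟩,⟨t,⟨t,t⟩⟩⟩.
[[φ α] [γ ζ]]: ⟨⟨e,⟨t,e⟩⟩,⟨t,⟨t,t⟩⟩⟩ applied to ⟨e,⟨t,e⟩⟩ yields ⟨t,⟨t,t⟩⟩.

⟨t,⟨t,t⟩⟩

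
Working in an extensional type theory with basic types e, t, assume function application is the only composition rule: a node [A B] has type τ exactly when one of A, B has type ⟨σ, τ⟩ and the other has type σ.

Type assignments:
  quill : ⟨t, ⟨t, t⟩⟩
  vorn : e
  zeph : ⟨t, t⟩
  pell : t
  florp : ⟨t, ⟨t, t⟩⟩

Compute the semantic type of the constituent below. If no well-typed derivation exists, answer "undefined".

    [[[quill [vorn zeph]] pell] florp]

At [vorn zeph]: neither e nor ⟨t, t⟩ can take the other as argument; the node is ill-typed.

undefined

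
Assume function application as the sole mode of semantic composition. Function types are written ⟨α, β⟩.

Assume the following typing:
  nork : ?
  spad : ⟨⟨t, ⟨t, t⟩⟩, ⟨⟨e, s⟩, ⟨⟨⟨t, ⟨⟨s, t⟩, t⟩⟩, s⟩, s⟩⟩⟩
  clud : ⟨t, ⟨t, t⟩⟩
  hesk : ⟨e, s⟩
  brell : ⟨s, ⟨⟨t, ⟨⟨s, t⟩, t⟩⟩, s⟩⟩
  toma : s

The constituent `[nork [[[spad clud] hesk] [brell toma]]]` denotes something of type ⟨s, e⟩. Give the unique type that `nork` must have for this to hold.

⟨s, ⟨s, e⟩⟩

At [nork [[[spad clud] hesk] [brell toma]]] (required: ⟨s, e⟩): [[[spad clud] hesk] [brell toma]] is s, which is not a function with range ⟨s, e⟩; hence nork is the functor — type ⟨s, ⟨s, e⟩⟩.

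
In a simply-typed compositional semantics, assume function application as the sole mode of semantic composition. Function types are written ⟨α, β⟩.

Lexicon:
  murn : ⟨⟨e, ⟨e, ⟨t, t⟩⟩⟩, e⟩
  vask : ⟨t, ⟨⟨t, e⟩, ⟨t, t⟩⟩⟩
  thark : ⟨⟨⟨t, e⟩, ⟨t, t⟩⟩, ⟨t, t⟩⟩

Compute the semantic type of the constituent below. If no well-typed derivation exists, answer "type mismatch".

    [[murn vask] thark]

type mismatch

[murn vask]: ⟨⟨e, ⟨e, ⟨t, t⟩⟩⟩, e⟩ and ⟨t, ⟨⟨t, e⟩, ⟨t, t⟩⟩⟩ cannot combine by function application — type clash.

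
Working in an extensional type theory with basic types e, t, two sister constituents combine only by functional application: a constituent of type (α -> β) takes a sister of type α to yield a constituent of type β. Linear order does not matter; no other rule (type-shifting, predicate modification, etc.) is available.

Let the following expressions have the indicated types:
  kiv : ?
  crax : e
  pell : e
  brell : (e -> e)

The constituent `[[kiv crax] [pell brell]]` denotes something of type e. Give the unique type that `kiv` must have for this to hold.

(e -> (e -> e))

[[kiv crax] [pell brell]] is required to be e. [pell brell] : e cannot yield e as functor, so [kiv crax] : (e -> e).
[kiv crax] is required to be (e -> e). crax : e cannot yield (e -> e) as functor, so kiv : (e -> (e -> e)).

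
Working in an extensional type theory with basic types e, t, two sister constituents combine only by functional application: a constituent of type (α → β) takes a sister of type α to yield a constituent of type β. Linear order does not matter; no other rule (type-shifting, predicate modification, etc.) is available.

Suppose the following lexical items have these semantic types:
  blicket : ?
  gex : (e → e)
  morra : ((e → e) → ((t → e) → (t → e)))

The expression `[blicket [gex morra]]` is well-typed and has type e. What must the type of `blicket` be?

(((t → e) → (t → e)) → e)

[blicket [gex morra]] must have type e. The sister [gex morra] has type ((t → e) → (t → e)); that is not a function onto e, so blicket must be the functor, of type (((t → e) → (t → e)) → e).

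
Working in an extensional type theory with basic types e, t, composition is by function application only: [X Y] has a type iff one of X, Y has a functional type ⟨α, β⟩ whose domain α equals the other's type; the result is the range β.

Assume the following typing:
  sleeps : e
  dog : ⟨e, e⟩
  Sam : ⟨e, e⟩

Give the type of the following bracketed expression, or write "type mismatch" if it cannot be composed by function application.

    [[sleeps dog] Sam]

e

[sleeps dog]: functor dog : ⟨e, e⟩, argument sleeps : e; result e.
[[sleeps dog] Sam]: functor Sam : ⟨e, e⟩, argument [sleeps dog] : e; result e.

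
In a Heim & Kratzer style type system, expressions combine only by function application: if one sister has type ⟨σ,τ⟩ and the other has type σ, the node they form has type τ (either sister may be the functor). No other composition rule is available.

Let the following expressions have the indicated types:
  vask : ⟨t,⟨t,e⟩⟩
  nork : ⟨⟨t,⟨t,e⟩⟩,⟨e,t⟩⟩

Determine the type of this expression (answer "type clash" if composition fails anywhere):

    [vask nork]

⟨e,t⟩

[vask nork]: nork is ⟨⟨t,⟨t,e⟩⟩,⟨e,t⟩⟩, vask is ⟨t,⟨t,e⟩⟩; result ⟨e,t⟩.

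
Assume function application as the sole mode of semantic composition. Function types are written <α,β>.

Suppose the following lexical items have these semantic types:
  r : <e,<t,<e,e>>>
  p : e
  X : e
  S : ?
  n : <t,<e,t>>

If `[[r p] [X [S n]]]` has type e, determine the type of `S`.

[[r p] [X [S n]]] must have type e. The sister [r p] has type <t,<e,e>>; that is not a function onto e, so [X [S n]] must be the functor, of type <<t,<e,e>>,e>.
[X [S n]] must have type <<t,<e,e>>,e>. The sister X has type e; that is not a function onto <<t,<e,e>>,e>, so [S n] must be the functor, of type <e,<<t,<e,e>>,e>>.
[S n] must have type <e,<<t,<e,e>>,e>>. The sister n has type <t,<e,t>>; that is not a function onto <e,<<t,<e,e>>,e>>, so S must be the functor, of type <<t,<e,t>>,<e,<<t,<e,e>>,e>>>.

<<t,<e,t>>,<e,<<t,<e,e>>,e>>>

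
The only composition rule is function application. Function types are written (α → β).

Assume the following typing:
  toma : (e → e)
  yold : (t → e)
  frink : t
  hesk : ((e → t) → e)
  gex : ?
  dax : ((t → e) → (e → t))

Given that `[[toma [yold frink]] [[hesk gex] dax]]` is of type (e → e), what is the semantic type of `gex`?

(((e → t) → e) → (((t → e) → (e → t)) → (e → (e → e))))

At [[toma [yold frink]] [[hesk gex] dax]] (required: (e → e)): [toma [yold frink]] is e, which is not a function with range (e → e); hence [[hesk gex] dax] is the functor — type (e → (e → e)).
At [[hesk gex] dax] (required: (e → (e → e))): dax is ((t → e) → (e → t)), which is not a function with range (e → (e → e)); hence [hesk gex] is the functor — type (((t → e) → (e → t)) → (e → (e → e))).
At [hesk gex] (required: (((t → e) → (e → t)) → (e → (e → e)))): hesk is ((e → t) → e), which is not a function with range (((t → e) → (e → t)) → (e → (e → e))); hence gex is the functor — type (((e → t) → e) → (((t → e) → (e → t)) → (e → (e → e)))).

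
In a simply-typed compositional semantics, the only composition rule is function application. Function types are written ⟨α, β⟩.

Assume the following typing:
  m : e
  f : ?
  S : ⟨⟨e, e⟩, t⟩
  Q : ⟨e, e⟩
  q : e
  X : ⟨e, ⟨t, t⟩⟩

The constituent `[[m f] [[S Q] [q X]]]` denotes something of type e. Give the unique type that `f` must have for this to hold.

At [[m f] [[S Q] [q X]]] (required: e): [[S Q] [q X]] is t, which is not a function with range e; hence [m f] is the functor — type ⟨t, e⟩.
At [m f] (required: ⟨t, e⟩): m is e, which is not a function with range ⟨t, e⟩; hence f is the functor — type ⟨e, ⟨t, e⟩⟩.

⟨e, ⟨t, e⟩⟩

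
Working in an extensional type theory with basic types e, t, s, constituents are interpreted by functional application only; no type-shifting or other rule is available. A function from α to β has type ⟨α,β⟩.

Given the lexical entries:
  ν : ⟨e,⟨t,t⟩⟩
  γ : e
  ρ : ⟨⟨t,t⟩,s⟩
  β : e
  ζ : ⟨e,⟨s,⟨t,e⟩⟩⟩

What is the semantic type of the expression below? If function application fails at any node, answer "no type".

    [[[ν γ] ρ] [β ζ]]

⟨t,e⟩

[ν γ]: functor ν : ⟨e,⟨t,t⟩⟩, argument γ : e; result ⟨t,t⟩.
[[ν γ] ρ]: functor ρ : ⟨⟨t,t⟩,s⟩, argument [ν γ] : ⟨t,t⟩; result s.
[β ζ]: functor ζ : ⟨e,⟨s,⟨t,e⟩⟩⟩, argument β : e; result ⟨s,⟨t,e⟩⟩.
[[[ν γ] ρ] [β ζ]]: functor [β ζ] : ⟨s,⟨t,e⟩⟩, argument [[ν γ] ρ] : s; result ⟨t,e⟩.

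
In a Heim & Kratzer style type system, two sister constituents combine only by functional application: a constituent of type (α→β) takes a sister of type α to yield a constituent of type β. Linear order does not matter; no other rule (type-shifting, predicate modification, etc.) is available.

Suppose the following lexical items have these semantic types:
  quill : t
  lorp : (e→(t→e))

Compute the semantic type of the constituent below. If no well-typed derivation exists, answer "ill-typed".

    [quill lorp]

[quill lorp]: t with (e→(t→e)) — neither is a function whose domain matches the other; composition fails here.

ill-typed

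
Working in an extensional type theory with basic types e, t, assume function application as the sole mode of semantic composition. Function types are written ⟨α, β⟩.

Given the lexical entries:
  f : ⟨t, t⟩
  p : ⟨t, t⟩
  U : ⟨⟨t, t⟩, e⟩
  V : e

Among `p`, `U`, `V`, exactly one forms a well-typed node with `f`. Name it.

p : ⟨t, t⟩ — f needs t; p needs t; neither fits.
U — combines: U : ⟨⟨t, t⟩, e⟩ takes f : ⟨t, t⟩ as argument, giving e.
V : e — f needs t; V needs nothing (atomic); neither fits.

U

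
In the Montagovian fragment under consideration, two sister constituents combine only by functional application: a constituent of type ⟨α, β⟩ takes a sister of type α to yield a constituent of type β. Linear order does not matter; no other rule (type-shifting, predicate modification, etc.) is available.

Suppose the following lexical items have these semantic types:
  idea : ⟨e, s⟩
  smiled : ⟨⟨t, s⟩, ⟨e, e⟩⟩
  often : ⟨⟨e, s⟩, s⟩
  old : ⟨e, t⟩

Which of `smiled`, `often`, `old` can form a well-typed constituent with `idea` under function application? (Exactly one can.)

often

smiled : ⟨⟨t, s⟩, ⟨e, e⟩⟩ — idea needs e; smiled needs ⟨t, s⟩; neither fits.
often — combines: often : ⟨⟨e, s⟩, s⟩ takes idea : ⟨e, s⟩ as argument, giving s.
old : ⟨e, t⟩ — idea needs e; old needs e; neither fits.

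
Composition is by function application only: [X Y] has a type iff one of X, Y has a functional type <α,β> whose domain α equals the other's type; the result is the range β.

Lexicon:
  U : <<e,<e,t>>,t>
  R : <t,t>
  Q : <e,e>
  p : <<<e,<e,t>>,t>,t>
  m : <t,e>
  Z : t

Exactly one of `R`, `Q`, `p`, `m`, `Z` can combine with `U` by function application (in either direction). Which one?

R : <t,t> — U needs <e,<e,t>>; R needs t; neither fits.
Q : <e,e> — U needs <e,<e,t>>; Q needs e; neither fits.
p — combines: p : <<<e,<e,t>>,t>,t> takes U : <<e,<e,t>>,t> as argument, giving t.
m : <t,e> — U needs <e,<e,t>>; m needs t; neither fits.
Z : t — U needs <e,<e,t>>; Z needs nothing (atomic); neither fits.

p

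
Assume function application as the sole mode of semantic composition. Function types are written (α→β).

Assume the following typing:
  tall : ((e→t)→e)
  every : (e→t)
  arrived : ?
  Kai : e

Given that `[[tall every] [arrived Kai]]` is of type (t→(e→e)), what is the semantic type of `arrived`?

At [[tall every] [arrived Kai]] (required: (t→(e→e))): [tall every] is e, which is not a function with range (t→(e→e)); hence [arrived Kai] is the functor — type (e→(t→(e→e))).
At [arrived Kai] (required: (e→(t→(e→e)))): Kai is e, which is not a function with range (e→(t→(e→e))); hence arrived is the functor — type (e→(e→(t→(e→e)))).

(e→(e→(t→(e→e))))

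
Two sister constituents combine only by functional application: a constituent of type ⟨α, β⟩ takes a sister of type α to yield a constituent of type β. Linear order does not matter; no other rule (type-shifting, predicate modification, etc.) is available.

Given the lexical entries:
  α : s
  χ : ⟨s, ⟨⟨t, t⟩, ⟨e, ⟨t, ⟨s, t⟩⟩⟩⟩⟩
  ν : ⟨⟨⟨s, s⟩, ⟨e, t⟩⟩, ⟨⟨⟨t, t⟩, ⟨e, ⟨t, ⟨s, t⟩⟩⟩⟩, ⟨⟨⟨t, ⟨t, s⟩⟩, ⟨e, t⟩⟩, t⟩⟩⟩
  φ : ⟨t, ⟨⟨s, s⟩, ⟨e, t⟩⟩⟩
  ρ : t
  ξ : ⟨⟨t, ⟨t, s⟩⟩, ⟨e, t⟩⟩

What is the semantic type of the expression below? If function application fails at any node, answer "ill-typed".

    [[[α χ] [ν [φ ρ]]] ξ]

t

[α χ]: functor χ : ⟨s, ⟨⟨t, t⟩, ⟨e, ⟨t, ⟨s, t⟩⟩⟩⟩⟩, argument α : s; result ⟨⟨t, t⟩, ⟨e, ⟨t, ⟨s, t⟩⟩⟩⟩.
[φ ρ]: functor φ : ⟨t, ⟨⟨s, s⟩, ⟨e, t⟩⟩⟩, argument ρ : t; result ⟨⟨s, s⟩, ⟨e, t⟩⟩.
[ν [φ ρ]]: functor ν : ⟨⟨⟨s, s⟩, ⟨e, t⟩⟩, ⟨⟨⟨t, t⟩, ⟨e, ⟨t, ⟨s, t⟩⟩⟩⟩, ⟨⟨⟨t, ⟨t, s⟩⟩, ⟨e, t⟩⟩, t⟩⟩⟩, argument [φ ρ] : ⟨⟨s, s⟩, ⟨e, t⟩⟩; result ⟨⟨⟨t, t⟩, ⟨e, ⟨t, ⟨s, t⟩⟩⟩⟩, ⟨⟨⟨t, ⟨t, s⟩⟩, ⟨e, t⟩⟩, t⟩⟩.
[[α χ] [ν [φ ρ]]]: functor [ν [φ ρ]] : ⟨⟨⟨t, t⟩, ⟨e, ⟨t, ⟨s, t⟩⟩⟩⟩, ⟨⟨⟨t, ⟨t, s⟩⟩, ⟨e, t⟩⟩, t⟩⟩, argument [α χ] : ⟨⟨t, t⟩, ⟨e, ⟨t, ⟨s, t⟩⟩⟩⟩; result ⟨⟨⟨t, ⟨t, s⟩⟩, ⟨e, t⟩⟩, t⟩.
[[[α χ] [ν [φ ρ]]] ξ]: functor [[α χ] [ν [φ ρ]]] : ⟨⟨⟨t, ⟨t, s⟩⟩, ⟨e, t⟩⟩, t⟩, argument ξ : ⟨⟨t, ⟨t, s⟩⟩, ⟨e, t⟩⟩; result t.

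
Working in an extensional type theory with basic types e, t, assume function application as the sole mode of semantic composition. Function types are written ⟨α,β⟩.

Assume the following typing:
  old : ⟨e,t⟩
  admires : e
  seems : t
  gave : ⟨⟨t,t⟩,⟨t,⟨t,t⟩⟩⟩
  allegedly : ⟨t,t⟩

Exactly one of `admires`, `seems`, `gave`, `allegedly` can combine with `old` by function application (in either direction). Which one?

admires — combines: old : ⟨e,t⟩ takes admires : e as argument, giving t.
seems : t — neither side's domain matches the other.
gave : ⟨⟨t,t⟩,⟨t,⟨t,t⟩⟩⟩ — neither side's domain matches the other.
allegedly : ⟨t,t⟩ — neither side's domain matches the other.

admires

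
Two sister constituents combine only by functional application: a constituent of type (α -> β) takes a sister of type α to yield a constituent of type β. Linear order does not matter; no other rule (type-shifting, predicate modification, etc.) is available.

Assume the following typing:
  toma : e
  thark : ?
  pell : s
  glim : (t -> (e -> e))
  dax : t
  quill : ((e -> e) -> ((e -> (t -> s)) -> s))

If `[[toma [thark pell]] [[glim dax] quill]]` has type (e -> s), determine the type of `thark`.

(s -> (e -> (((e -> (t -> s)) -> s) -> (e -> s))))

[[toma [thark pell]] [[glim dax] quill]] must have type (e -> s). The sister [[glim dax] quill] has type ((e -> (t -> s)) -> s); that is not a function onto (e -> s), so [toma [thark pell]] must be the functor, of type (((e -> (t -> s)) -> s) -> (e -> s)).
[toma [thark pell]] must have type (((e -> (t -> s)) -> s) -> (e -> s)). The sister toma has type e; that is not a function onto (((e -> (t -> s)) -> s) -> (e -> s)), so [thark pell] must be the functor, of type (e -> (((e -> (t -> s)) -> s) -> (e -> s))).
[thark pell] must have type (e -> (((e -> (t -> s)) -> s) -> (e -> s))). The sister pell has type s; that is not a function onto (e -> (((e -> (t -> s)) -> s) -> (e -> s))), so thark must be the functor, of type (s -> (e -> (((e -> (t -> s)) -> s) -> (e -> s)))).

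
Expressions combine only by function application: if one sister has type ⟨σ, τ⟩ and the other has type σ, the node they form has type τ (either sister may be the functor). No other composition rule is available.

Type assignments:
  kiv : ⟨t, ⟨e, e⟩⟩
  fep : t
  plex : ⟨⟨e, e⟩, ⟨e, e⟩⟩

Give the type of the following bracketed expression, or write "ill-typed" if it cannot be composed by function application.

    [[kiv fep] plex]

⟨e, e⟩

[kiv fep] — kiv of type ⟨t, ⟨e, e⟩⟩ combines with fep of type t: type ⟨e, e⟩.
[[kiv fep] plex] — plex of type ⟨⟨e, e⟩, ⟨e, e⟩⟩ combines with [kiv fep] of type ⟨e, e⟩: type ⟨e, e⟩.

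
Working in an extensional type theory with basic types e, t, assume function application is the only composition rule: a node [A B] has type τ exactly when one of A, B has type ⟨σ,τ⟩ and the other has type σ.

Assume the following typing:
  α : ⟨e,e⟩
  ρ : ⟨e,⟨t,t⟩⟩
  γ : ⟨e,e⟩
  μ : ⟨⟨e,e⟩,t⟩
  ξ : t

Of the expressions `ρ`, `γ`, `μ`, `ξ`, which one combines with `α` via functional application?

μ

ρ : ⟨e,⟨t,t⟩⟩ — no; α wants e, and ρ wants e.
γ : ⟨e,e⟩ — no; α wants e, and γ wants e.
μ — combines: μ : ⟨⟨e,e⟩,t⟩ takes α : ⟨e,e⟩ as argument, giving t.
ξ : t — no; α wants e, and ξ wants nothing (atomic).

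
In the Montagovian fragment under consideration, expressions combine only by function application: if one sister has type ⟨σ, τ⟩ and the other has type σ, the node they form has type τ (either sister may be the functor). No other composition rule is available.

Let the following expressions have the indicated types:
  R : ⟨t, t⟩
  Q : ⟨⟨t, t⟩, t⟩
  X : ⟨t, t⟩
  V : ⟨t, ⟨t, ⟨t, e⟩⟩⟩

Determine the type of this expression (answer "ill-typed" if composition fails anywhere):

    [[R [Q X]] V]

[Q X]: ⟨⟨t, t⟩, t⟩ applied to ⟨t, t⟩ yields t.
[R [Q X]]: ⟨t, t⟩ applied to t yields t.
[[R [Q X]] V]: ⟨t, ⟨t, ⟨t, e⟩⟩⟩ applied to t yields ⟨t, ⟨t, e⟩⟩.

⟨t, ⟨t, e⟩⟩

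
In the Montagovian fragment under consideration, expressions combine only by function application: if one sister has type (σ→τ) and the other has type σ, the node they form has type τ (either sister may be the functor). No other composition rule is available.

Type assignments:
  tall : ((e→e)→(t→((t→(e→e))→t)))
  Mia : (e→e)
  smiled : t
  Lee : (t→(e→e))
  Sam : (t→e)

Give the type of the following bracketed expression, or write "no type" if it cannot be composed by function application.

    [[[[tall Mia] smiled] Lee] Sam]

[tall Mia] — tall of type ((e→e)→(t→((t→(e→e))→t))) combines with Mia of type (e→e): type (t→((t→(e→e))→t)).
[[tall Mia] smiled] — [tall Mia] of type (t→((t→(e→e))→t)) combines with smiled of type t: type ((t→(e→e))→t).
[[[tall Mia] smiled] Lee] — [[tall Mia] smiled] of type ((t→(e→e))→t) combines with Lee of type (t→(e→e)): type t.
[[[[tall Mia] smiled] Lee] Sam] — Sam of type (t→e) combines with [[[tall Mia] smiled] Lee] of type t: type e.

e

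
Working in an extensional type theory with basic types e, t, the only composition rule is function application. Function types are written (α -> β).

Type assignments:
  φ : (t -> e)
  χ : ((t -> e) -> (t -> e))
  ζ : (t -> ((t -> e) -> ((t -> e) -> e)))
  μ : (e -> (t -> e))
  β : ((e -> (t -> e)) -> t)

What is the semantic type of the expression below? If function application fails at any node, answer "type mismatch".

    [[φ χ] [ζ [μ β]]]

[φ χ]: ((t -> e) -> (t -> e)) applied to (t -> e) yields (t -> e).
[μ β]: ((e -> (t -> e)) -> t) applied to (e -> (t -> e)) yields t.
[ζ [μ β]]: (t -> ((t -> e) -> ((t -> e) -> e))) applied to t yields ((t -> e) -> ((t -> e) -> e)).
[[φ χ] [ζ [μ β]]]: ((t -> e) -> ((t -> e) -> e)) applied to (t -> e) yields ((t -> e) -> e).

((t -> e) -> e)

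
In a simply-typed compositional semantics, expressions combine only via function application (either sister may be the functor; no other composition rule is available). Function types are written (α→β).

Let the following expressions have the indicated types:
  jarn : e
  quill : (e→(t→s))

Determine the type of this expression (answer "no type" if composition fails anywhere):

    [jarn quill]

At [jarn quill], quill : (e→(t→s)) takes jarn : e, giving (t→s).

(t→s)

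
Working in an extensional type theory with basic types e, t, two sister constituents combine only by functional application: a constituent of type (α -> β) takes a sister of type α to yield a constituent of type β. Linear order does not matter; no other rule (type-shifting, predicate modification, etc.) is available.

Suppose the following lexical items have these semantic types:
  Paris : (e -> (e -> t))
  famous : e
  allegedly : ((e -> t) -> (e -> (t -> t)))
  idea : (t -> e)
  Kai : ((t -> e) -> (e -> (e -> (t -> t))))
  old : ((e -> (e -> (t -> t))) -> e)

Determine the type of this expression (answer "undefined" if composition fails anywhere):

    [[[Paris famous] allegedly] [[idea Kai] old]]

(t -> t)

[Paris famous]: Paris is (e -> (e -> t)), famous is e; result (e -> t).
[[Paris famous] allegedly]: allegedly is ((e -> t) -> (e -> (t -> t))), [Paris famous] is (e -> t); result (e -> (t -> t)).
[idea Kai]: Kai is ((t -> e) -> (e -> (e -> (t -> t)))), idea is (t -> e); result (e -> (e -> (t -> t))).
[[idea Kai] old]: old is ((e -> (e -> (t -> t))) -> e), [idea Kai] is (e -> (e -> (t -> t))); result e.
[[[Paris famous] allegedly] [[idea Kai] old]]: [[Paris famous] allegedly] is (e -> (t -> t)), [[idea Kai] old] is e; result (t -> t).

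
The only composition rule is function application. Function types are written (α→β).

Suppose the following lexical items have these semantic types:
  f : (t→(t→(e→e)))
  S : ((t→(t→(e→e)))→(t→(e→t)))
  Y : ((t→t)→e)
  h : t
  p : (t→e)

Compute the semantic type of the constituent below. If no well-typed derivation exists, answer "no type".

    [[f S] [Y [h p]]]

[f S]: functor S : ((t→(t→(e→e)))→(t→(e→t))), argument f : (t→(t→(e→e))); result (t→(e→t)).
[h p]: functor p : (t→e), argument h : t; result e.
At [Y [h p]]: neither ((t→t)→e) nor e can take the other as argument; the node is ill-typed.

no type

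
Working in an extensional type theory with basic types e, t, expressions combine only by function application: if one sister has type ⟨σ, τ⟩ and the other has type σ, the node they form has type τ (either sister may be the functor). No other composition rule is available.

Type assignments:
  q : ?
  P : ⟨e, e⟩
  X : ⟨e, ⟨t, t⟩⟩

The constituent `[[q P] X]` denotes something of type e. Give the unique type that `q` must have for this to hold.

⟨⟨e, e⟩, ⟨⟨e, ⟨t, t⟩⟩, e⟩⟩

[[q P] X] is required to be e. X : ⟨e, ⟨t, t⟩⟩ cannot yield e as functor, so [q P] : ⟨⟨e, ⟨t, t⟩⟩, e⟩.
[q P] is required to be ⟨⟨e, ⟨t, t⟩⟩, e⟩. P : ⟨e, e⟩ cannot yield ⟨⟨e, ⟨t, t⟩⟩, e⟩ as functor, so q : ⟨⟨e, e⟩, ⟨⟨e, ⟨t, t⟩⟩, e⟩⟩.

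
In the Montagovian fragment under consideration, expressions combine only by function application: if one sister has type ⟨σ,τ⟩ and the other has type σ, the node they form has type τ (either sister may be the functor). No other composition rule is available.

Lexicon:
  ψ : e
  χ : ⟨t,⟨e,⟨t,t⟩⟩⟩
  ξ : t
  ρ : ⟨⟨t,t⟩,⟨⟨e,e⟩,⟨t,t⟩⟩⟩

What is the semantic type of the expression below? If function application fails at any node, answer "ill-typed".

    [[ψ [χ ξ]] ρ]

⟨⟨e,e⟩,⟨t,t⟩⟩

[χ ξ]: ⟨t,⟨e,⟨t,t⟩⟩⟩ applied to t yields ⟨e,⟨t,t⟩⟩.
[ψ [χ ξ]]: ⟨e,⟨t,t⟩⟩ applied to e yields ⟨t,t⟩.
[[ψ [χ ξ]] ρ]: ⟨⟨t,t⟩,⟨⟨e,e⟩,⟨t,t⟩⟩⟩ applied to ⟨t,t⟩ yields ⟨⟨e,e⟩,⟨t,t⟩⟩.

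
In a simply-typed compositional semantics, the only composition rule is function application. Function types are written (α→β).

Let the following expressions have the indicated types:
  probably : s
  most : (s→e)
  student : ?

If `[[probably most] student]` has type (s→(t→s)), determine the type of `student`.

[[probably most] student] is required to be (s→(t→s)). [probably most] : e cannot yield (s→(t→s)) as functor, so student : (e→(s→(t→s))).

(e→(s→(t→s)))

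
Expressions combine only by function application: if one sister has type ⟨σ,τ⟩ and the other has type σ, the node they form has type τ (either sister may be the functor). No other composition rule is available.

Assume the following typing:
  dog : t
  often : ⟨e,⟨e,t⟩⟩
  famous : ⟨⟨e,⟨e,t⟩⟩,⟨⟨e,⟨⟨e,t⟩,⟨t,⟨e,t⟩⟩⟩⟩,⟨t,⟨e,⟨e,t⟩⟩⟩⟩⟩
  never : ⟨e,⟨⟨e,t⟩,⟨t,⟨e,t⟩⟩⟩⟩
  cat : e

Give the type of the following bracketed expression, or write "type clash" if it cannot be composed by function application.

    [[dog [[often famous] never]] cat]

[often famous]: ⟨⟨e,⟨e,t⟩⟩,⟨⟨e,⟨⟨e,t⟩,⟨t,⟨e,t⟩⟩⟩⟩,⟨t,⟨e,⟨e,t⟩⟩⟩⟩⟩ applied to ⟨e,⟨e,t⟩⟩ yields ⟨⟨e,⟨⟨e,t⟩,⟨t,⟨e,t⟩⟩⟩⟩,⟨t,⟨e,⟨e,t⟩⟩⟩⟩.
[[often famous] never]: ⟨⟨e,⟨⟨e,t⟩,⟨t,⟨e,t⟩⟩⟩⟩,⟨t,⟨e,⟨e,t⟩⟩⟩⟩ applied to ⟨e,⟨⟨e,t⟩,⟨t,⟨e,t⟩⟩⟩⟩ yields ⟨t,⟨e,⟨e,t⟩⟩⟩.
[dog [[often famous] never]]: ⟨t,⟨e,⟨e,t⟩⟩⟩ applied to t yields ⟨e,⟨e,t⟩⟩.
[[dog [[often famous] never]] cat]: ⟨e,⟨e,t⟩⟩ applied to e yields ⟨e,t⟩.

⟨e,t⟩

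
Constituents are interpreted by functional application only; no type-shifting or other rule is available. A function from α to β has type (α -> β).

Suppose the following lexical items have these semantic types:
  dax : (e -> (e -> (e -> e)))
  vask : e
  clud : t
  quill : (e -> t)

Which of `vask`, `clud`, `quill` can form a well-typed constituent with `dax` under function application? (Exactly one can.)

vask

vask — combines: dax : (e -> (e -> (e -> e))) takes vask : e as argument, giving (e -> (e -> e)).
clud : t — dax needs e; clud needs nothing (atomic); neither fits.
quill : (e -> t) — dax needs e; quill needs e; neither fits.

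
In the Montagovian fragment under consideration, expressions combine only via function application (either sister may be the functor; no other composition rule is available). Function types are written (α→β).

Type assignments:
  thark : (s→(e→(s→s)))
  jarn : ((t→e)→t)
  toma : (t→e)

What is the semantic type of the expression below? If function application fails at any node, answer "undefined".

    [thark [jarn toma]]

[jarn toma]: functor jarn : ((t→e)→t), argument toma : (t→e); result t.
At [thark [jarn toma]]: neither (s→(e→(s→s))) nor t can take the other as argument; the node is ill-typed.

undefined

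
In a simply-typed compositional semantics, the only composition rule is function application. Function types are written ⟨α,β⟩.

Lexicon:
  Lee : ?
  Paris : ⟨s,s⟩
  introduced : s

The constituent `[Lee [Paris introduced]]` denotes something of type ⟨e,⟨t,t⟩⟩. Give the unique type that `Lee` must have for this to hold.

[Lee [Paris introduced]] must have type ⟨e,⟨t,t⟩⟩. The sister [Paris introduced] has type s; that is not a function onto ⟨e,⟨t,t⟩⟩, so Lee must be the functor, of type ⟨s,⟨e,⟨t,t⟩⟩⟩.

⟨s,⟨e,⟨t,t⟩⟩⟩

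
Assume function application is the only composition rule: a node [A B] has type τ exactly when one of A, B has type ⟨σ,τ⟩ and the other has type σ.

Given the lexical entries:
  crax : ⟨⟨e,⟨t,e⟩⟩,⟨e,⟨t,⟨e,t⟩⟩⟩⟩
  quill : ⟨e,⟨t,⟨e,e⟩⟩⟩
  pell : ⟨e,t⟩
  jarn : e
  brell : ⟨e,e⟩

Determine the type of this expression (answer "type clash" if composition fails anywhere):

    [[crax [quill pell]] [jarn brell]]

type clash

[quill pell]: ⟨e,⟨t,⟨e,e⟩⟩⟩ and ⟨e,t⟩ cannot combine by function application — type clash.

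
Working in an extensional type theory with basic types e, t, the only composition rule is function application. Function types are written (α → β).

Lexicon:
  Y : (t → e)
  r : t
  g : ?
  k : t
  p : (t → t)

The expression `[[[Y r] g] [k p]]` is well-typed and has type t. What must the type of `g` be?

(e → (t → t))

For [[[Y r] g] [k p]] to have type t with [k p] of type t, [[Y r] g] must be the function: [[Y r] g] : (t → t).
For [[Y r] g] to have type (t → t) with [Y r] of type e, g must be the function: g : (e → (t → t)).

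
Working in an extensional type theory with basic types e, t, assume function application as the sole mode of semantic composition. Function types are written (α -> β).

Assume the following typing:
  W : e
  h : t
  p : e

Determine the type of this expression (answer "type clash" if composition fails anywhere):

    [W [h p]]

type clash

[h p]: t with e — neither is a function whose domain matches the other; composition fails here.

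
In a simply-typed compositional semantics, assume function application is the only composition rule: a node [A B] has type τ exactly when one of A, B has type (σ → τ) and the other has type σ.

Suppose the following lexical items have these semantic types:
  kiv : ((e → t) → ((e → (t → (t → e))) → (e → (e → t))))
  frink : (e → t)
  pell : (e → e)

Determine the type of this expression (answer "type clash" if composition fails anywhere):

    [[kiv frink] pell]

[kiv frink] — kiv of type ((e → t) → ((e → (t → (t → e))) → (e → (e → t)))) combines with frink of type (e → t): type ((e → (t → (t → e))) → (e → (e → t))).
[[kiv frink] pell]: ((e → (t → (t → e))) → (e → (e → t))) with (e → e) — neither is a function whose domain matches the other; composition fails here.

type clash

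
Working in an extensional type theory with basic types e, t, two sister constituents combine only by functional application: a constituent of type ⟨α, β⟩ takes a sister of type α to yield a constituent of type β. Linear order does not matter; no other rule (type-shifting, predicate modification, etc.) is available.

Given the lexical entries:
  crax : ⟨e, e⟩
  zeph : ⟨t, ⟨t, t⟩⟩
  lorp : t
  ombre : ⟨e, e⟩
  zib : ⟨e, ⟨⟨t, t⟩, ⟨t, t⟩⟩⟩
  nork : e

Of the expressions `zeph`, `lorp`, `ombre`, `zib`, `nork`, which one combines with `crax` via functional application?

nork

zeph : ⟨t, ⟨t, t⟩⟩ — does not combine with crax.
lorp : t — does not combine with crax.
ombre : ⟨e, e⟩ — does not combine with crax.
zib : ⟨e, ⟨⟨t, t⟩, ⟨t, t⟩⟩⟩ — does not combine with crax.
nork — combines: crax : ⟨e, e⟩ takes nork : e as argument, giving e.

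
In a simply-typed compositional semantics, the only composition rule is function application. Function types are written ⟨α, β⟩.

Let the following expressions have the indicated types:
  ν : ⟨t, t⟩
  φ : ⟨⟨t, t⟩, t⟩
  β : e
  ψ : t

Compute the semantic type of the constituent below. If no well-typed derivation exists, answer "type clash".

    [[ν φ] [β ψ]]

[ν φ]: functor φ : ⟨⟨t, t⟩, t⟩, argument ν : ⟨t, t⟩; result t.
[β ψ]: e and t cannot combine by function application — type clash.

type clash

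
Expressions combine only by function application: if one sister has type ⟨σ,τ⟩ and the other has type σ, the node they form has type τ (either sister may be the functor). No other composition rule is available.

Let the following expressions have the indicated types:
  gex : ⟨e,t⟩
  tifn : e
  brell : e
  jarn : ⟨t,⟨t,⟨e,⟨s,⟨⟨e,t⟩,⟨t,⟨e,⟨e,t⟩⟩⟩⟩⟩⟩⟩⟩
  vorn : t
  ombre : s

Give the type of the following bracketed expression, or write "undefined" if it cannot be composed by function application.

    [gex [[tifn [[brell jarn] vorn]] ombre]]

[brell jarn]: e and ⟨t,⟨t,⟨e,⟨s,⟨⟨e,t⟩,⟨t,⟨e,⟨e,t⟩⟩⟩⟩⟩⟩⟩⟩ cannot combine by function application — type clash.

undefined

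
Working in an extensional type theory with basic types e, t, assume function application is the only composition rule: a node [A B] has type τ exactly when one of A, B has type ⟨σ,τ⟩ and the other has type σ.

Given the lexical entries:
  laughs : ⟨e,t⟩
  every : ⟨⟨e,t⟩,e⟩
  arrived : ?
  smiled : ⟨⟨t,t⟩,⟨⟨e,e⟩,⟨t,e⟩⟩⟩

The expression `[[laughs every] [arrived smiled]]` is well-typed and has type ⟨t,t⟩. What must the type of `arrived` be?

For [[laughs every] [arrived smiled]] to have type ⟨t,t⟩ with [laughs every] of type e, [arrived smiled] must be the function: [arrived smiled] : ⟨e,⟨t,t⟩⟩.
For [arrived smiled] to have type ⟨e,⟨t,t⟩⟩ with smiled of type ⟨⟨t,t⟩,⟨⟨e,e⟩,⟨t,e⟩⟩⟩, arrived must be the function: arrived : ⟨⟨⟨t,t⟩,⟨⟨e,e⟩,⟨t,e⟩⟩⟩,⟨e,⟨t,t⟩⟩⟩.

⟨⟨⟨t,t⟩,⟨⟨e,e⟩,⟨t,e⟩⟩⟩,⟨e,⟨t,t⟩⟩⟩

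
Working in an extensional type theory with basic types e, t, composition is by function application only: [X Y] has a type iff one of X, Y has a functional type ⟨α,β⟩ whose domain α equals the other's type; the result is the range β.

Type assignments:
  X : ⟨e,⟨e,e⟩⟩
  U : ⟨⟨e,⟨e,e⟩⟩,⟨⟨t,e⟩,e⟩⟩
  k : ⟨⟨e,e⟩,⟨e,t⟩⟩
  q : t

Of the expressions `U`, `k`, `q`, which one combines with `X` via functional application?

U

U — combines: U : ⟨⟨e,⟨e,e⟩⟩,⟨⟨t,e⟩,e⟩⟩ takes X : ⟨e,⟨e,e⟩⟩ as argument, giving ⟨⟨t,e⟩,e⟩.
k : ⟨⟨e,e⟩,⟨e,t⟩⟩ — does not combine with X.
q : t — does not combine with X.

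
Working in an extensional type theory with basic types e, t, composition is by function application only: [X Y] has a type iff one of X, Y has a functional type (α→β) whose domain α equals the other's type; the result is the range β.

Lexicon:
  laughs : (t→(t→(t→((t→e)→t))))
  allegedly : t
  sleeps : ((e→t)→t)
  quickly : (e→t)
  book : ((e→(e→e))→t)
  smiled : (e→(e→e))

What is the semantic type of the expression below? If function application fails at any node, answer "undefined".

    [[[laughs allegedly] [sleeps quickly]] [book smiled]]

[laughs allegedly]: (t→(t→(t→((t→e)→t)))) applied to t yields (t→(t→((t→e)→t))).
[sleeps quickly]: ((e→t)→t) applied to (e→t) yields t.
[[laughs allegedly] [sleeps quickly]]: (t→(t→((t→e)→t))) applied to t yields (t→((t→e)→t)).
[book smiled]: ((e→(e→e))→t) applied to (e→(e→e)) yields t.
[[[laughs allegedly] [sleeps quickly]] [book smiled]]: (t→((t→e)→t)) applied to t yields ((t→e)→t).

((t→e)→t)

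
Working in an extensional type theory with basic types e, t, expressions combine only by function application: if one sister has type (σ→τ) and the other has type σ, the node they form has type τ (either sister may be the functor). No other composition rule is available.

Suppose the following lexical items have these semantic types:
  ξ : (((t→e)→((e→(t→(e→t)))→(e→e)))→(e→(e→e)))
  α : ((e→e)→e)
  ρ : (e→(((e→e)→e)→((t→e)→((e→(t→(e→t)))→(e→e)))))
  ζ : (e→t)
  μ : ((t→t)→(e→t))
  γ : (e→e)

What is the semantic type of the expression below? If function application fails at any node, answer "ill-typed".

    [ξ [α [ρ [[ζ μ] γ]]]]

ill-typed

[ζ μ]: (e→t) and ((t→t)→(e→t)) cannot combine by function application — type clash.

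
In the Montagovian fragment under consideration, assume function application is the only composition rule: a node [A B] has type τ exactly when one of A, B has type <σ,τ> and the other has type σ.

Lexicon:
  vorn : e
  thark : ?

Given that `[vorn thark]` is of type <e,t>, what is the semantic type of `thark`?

For [vorn thark] to have type <e,t> with vorn of type e, thark must be the function: thark : <e,<e,t>>.

<e,<e,t>>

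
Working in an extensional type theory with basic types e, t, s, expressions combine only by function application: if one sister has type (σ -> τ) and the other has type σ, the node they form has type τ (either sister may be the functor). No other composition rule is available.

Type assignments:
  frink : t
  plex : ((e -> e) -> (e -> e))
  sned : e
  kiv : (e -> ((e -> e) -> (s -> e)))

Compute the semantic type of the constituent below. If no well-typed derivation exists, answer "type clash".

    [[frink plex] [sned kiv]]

type clash

At [frink plex]: neither t nor ((e -> e) -> (e -> e)) can take the other as argument; the node is ill-typed.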